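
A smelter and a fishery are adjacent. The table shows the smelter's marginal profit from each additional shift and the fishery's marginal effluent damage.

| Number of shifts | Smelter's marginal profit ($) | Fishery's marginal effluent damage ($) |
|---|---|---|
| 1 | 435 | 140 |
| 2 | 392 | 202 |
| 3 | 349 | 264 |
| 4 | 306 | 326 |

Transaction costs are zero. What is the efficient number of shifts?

Bargaining reaches the level where marginal profit last exceeds marginal effluent damage.
That holds through level 3 (349 ≥ 264) but not at 4 (306 < 326).

3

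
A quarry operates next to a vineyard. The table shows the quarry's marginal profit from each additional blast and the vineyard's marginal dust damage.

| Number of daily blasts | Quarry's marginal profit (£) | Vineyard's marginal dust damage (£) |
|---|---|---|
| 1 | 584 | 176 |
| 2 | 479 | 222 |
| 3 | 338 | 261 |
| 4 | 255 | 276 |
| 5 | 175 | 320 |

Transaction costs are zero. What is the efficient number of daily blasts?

Bargaining reaches the level where marginal profit last exceeds marginal dust damage.
That holds through level 3 (338 ≥ 261) but not at 4 (255 < 276).

3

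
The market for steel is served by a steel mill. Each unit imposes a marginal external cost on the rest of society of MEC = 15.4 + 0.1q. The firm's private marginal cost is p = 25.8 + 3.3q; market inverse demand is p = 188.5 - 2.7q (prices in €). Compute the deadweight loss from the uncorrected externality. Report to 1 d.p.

Market equilibrium (private): 25.8 + 3.3q = 188.5 - 2.7q → q_m = 27.1167.
Social marginal cost = private MC + MEC = 41.2 + 3.4q.
Set SMC = demand: 41.2 + 3.4q = 188.5 - 2.7q → q* = 24.1475.
The welfare-loss triangle has base |q_m − q*| and height MEC(q_m) (the vertical gap between SMC and demand is zero at q* and MEC at q_m).
DWL = ½ × 2.9692 × 18.1117 = 26.8886.

DWL = €26.9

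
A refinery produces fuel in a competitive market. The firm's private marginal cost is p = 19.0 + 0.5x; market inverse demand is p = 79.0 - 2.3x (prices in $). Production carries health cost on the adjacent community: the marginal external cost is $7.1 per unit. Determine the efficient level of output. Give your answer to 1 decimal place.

Social marginal cost = private MC + MEC = 26.1 + 0.5x.
Set SMC = demand: 26.1 + 0.5x = 79.0 - 2.3x → x* = 18.8929.

x* = 18.9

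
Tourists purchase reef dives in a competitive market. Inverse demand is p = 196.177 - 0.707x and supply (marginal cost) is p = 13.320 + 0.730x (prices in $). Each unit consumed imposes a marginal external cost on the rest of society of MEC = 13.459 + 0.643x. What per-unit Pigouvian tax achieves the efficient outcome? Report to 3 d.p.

tax = $65.826 per unit

Social marginal benefit = demand − MEC = 182.718 - 1.350x.
Set SMB = MC: 182.718 - 1.350x = 13.320 + 0.730x → x* = 81.4413.
The Pigouvian tax equals MEC at x*: 13.459 + 0.643×81.4413 = 65.8258.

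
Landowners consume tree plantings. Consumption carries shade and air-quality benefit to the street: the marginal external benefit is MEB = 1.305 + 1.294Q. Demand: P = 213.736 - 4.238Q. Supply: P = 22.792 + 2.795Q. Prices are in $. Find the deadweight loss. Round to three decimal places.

DWL = $115.668

Market equilibrium (private): 22.792 + 2.795Q = 213.736 - 4.238Q → Q_m = 27.1497.
Social marginal benefit = demand + MEB = 215.041 - 2.944Q.
Set SMB = MC: 215.041 - 2.944Q = 22.792 + 2.795Q → Q* = 33.4987.
Height of the DWL triangle at Q_m is SMB(Q_m) − MC(Q_m) = MEB(Q_m) = 36.4367.
DWL = ½ × 6.3490 × 36.4367 = 115.6683.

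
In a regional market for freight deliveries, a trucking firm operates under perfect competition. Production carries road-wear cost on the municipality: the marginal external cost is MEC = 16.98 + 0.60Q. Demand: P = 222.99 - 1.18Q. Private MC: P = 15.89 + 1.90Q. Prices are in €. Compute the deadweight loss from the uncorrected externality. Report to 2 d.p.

Market equilibrium (private): 15.89 + 1.90Q = 222.99 - 1.18Q → Q_m = 67.2403.
Social marginal cost = private MC + MEC = 32.87 + 2.50Q.
Set SMC = demand: 32.87 + 2.50Q = 222.99 - 1.18Q → Q* = 51.6630.
Between Q* and Q_m the wedge SMC − demand runs linearly from 0 to MEC(Q_m), so the loss is a triangle.
DWL = ½ × 15.5773 × 57.3242 = 446.4781.

DWL = €446.48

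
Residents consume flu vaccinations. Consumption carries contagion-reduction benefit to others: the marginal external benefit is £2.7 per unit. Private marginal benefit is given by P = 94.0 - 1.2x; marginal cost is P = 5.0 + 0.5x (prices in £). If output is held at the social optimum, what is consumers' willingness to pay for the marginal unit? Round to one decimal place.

Social marginal benefit = demand + MEB = 96.7 - 1.2x.
Set SMB = MC: 96.7 - 1.2x = 5.0 + 0.5x → x* = 53.9412.
Consumer price on the demand curve at x*: 94.0 − 1.2×53.9412 = 29.2706.

P = £29.3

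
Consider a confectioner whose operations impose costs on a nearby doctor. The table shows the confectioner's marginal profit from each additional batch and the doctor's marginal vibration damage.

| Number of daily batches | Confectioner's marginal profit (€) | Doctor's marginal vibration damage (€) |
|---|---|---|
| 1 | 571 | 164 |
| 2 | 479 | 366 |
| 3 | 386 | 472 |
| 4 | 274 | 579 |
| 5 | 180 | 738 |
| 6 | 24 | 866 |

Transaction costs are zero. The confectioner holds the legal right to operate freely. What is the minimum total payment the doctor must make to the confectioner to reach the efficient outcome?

Left alone the confectioner would choose level 6 (marginal profit stays positive).
Efficient level: k* = 2 (marginal profit ≥ marginal vibration damage through 2).
The doctor must at least cover the confectioner's forgone profit from cutting 6→2: 386 + 274 + 180 + 24 = 864.

€864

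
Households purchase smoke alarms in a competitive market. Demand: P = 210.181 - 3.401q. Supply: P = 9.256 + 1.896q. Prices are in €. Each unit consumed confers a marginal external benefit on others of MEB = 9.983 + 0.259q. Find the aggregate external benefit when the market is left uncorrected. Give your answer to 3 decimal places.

Market equilibrium (private): 9.256 + 1.896q = 210.181 - 3.401q → q_m = 37.9318.
Total external benefit = ∫₀^{q_m} (9.983 + 0.259q) dq = 9.983×37.9318 + ½×0.259×37.9318² = 565.0005.

€565.001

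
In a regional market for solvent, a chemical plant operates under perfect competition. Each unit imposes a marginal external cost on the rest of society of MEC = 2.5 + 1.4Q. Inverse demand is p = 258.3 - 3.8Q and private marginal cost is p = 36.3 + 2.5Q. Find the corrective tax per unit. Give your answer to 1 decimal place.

tax = 42.4 per unit

Social marginal cost = private MC + MEC = 38.8 + 3.9Q.
Set SMC = demand: 38.8 + 3.9Q = 258.3 - 3.8Q → Q* = 28.5065.
The Pigouvian tax equals MEC at Q*: 2.5 + 1.4×28.5065 = 42.4091.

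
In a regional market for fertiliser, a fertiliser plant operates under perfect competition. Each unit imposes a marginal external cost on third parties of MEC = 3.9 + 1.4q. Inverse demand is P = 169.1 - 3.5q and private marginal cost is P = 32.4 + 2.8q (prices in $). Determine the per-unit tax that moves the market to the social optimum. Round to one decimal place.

tax = $28.0 per unit

Social marginal cost = private MC + MEC = 36.3 + 4.2q.
Set SMC = demand: 36.3 + 4.2q = 169.1 - 3.5q → q* = 17.2468.
The Pigouvian tax equals MEC at q*: 3.9 + 1.4×17.2468 = 28.0455.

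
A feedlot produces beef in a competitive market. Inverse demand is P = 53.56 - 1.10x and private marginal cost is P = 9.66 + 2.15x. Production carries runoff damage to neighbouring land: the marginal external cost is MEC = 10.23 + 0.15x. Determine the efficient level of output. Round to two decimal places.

Social marginal cost = private MC + MEC = 19.89 + 2.30x.
Set SMC = demand: 19.89 + 2.30x = 53.56 - 1.10x → x* = 9.9029.

x* = 9.90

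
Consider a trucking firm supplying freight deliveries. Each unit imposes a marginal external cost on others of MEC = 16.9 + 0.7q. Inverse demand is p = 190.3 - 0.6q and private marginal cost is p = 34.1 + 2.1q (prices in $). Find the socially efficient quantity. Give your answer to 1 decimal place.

Social marginal cost = private MC + MEC = 51.0 + 2.8q.
Set SMC = demand: 51.0 + 2.8q = 190.3 - 0.6q → q* = 40.9706.

q* = 41.0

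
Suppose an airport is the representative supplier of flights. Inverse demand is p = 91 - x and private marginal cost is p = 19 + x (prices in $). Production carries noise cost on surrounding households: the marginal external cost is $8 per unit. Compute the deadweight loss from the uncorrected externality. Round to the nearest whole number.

DWL = $16

Market equilibrium (private): 19 + x = 91 - x → x_m = 36.0000.
Social marginal cost = private MC + MEC = 27 + x.
Set SMC = demand: 27 + x = 91 - x → x* = 32.0000.
The loss is the area between SMC and demand from x* to x_m; with linear curves that's a triangle of height MEC(x_m).
DWL = ½ × 4.0000 × 8.0000 = 16.0000.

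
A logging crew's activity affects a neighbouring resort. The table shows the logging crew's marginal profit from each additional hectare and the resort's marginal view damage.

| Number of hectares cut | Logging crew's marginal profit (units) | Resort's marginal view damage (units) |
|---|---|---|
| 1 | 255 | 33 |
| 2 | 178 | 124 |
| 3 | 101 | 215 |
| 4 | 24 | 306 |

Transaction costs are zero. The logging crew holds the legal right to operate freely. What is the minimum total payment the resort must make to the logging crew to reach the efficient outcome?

Left alone the logging crew would choose level 4 (marginal profit stays positive).
Efficient level: k* = 2 (marginal profit ≥ marginal view damage through 2).
The resort must at least cover the logging crew's forgone profit from cutting 4→2: 101 + 24 = 125.

125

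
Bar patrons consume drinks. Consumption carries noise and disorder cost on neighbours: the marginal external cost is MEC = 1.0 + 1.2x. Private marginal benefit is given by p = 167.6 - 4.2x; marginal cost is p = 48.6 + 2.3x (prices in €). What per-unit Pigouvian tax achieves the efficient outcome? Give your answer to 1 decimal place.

tax = €19.4 per unit

Social marginal benefit = demand − MEC = 166.6 - 5.4x.
Set SMB = MC: 166.6 - 5.4x = 48.6 + 2.3x → x* = 15.3247.
The Pigouvian tax equals MEC at x*: 1.0 + 1.2×15.3247 = 19.3896.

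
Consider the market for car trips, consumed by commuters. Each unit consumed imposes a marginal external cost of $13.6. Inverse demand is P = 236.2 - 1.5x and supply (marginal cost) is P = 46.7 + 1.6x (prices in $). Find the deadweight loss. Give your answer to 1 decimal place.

Market equilibrium (private): 46.7 + 1.6x = 236.2 - 1.5x → x_m = 61.1290.
Social marginal benefit = demand − MEC = 222.6 - 1.5x.
Set SMB = MC: 222.6 - 1.5x = 46.7 + 1.6x → x* = 56.7419.
Height of the DWL triangle at x_m is MC(x_m) − SMB(x_m) = MEC(x_m) = 13.6000.
DWL = ½ × 4.3871 × 13.6000 = 29.8323.

DWL = $29.8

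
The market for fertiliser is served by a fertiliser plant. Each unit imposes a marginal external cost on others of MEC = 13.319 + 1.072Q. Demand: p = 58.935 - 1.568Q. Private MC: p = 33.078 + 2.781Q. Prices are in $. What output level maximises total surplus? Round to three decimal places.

Q* = 2.313

Social marginal cost = private MC + MEC = 46.397 + 3.853Q.
Set SMC = demand: 46.397 + 3.853Q = 58.935 - 1.568Q → Q* = 2.3129.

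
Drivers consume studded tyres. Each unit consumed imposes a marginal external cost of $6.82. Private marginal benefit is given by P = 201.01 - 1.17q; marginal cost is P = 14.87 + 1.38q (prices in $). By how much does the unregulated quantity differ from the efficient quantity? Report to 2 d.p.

2.67 units

Market equilibrium (private): 14.87 + 1.38q = 201.01 - 1.17q → q_m = 72.9961.
Social marginal benefit = demand − MEC = 194.19 - 1.17q.
Set SMB = MC: 194.19 - 1.17q = 14.87 + 1.38q → q* = 70.3216.
Gap = |72.9961 − 70.3216| = 2.6745.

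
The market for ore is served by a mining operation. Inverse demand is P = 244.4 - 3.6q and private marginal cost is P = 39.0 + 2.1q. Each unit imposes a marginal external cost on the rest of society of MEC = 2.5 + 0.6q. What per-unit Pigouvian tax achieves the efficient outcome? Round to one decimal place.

Social marginal cost = private MC + MEC = 41.5 + 2.7q.
Set SMC = demand: 41.5 + 2.7q = 244.4 - 3.6q → q* = 32.2063.
The Pigouvian tax equals MEC at q*: 2.5 + 0.6×32.2063 = 21.8238.

tax = 21.8 per unit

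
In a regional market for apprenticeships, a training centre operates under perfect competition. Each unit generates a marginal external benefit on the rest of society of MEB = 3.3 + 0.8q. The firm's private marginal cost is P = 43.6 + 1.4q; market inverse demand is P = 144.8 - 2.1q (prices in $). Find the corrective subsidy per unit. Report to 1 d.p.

Social marginal cost = private MC − MEB = 40.3 + 0.6q.
Set SMC = demand: 40.3 + 0.6q = 144.8 - 2.1q → q* = 38.7037.
The Pigouvian subsidy equals MEB at q*: 3.3 + 0.8×38.7037 = 34.2630.

subsidy = $34.3 per unit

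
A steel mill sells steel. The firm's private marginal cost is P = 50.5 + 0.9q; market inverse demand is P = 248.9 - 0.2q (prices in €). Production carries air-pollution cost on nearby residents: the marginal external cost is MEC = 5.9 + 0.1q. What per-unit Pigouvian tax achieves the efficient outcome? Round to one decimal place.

Social marginal cost = private MC + MEC = 56.4 + q.
Set SMC = demand: 56.4 + q = 248.9 - 0.2q → q* = 160.4167.
The Pigouvian tax equals MEC at q*: 5.9 + 0.1×160.4167 = 21.9417.

tax = €21.9 per unit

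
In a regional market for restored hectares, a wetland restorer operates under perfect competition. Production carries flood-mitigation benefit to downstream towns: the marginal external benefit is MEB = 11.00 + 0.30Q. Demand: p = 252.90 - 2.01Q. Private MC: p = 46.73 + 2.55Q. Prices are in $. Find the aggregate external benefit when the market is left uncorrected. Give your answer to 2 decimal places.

Market equilibrium (private): 46.73 + 2.55Q = 252.90 - 2.01Q → Q_m = 45.2127.
Total external benefit = ∫₀^{Q_m} (11.00 + 0.30Q) dQ = 11.00×45.2127 + ½×0.30×45.2127² = 803.9679.

$803.97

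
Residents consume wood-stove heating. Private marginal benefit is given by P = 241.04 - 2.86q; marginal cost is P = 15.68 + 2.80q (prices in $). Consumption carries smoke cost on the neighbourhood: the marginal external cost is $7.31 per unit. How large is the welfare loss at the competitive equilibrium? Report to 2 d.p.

DWL = $4.72

Market equilibrium (private): 15.68 + 2.80q = 241.04 - 2.86q → q_m = 39.8163.
Social marginal benefit = demand − MEC = 233.73 - 2.86q.
Set SMB = MC: 233.73 - 2.86q = 15.68 + 2.80q → q* = 38.5247.
The welfare-loss triangle has base |q_m − q*| and height MEC(q_m) (the vertical gap between SMB and MC is zero at q* and MEC at q_m).
DWL = ½ × 1.2916 × 7.3100 = 4.7208.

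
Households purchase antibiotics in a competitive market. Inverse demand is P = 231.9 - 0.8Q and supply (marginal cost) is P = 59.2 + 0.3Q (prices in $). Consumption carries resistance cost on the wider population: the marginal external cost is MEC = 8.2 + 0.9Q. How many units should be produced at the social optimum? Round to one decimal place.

Q* = 82.3

Social marginal benefit = demand − MEC = 223.7 - 1.7Q.
Set SMB = MC: 223.7 - 1.7Q = 59.2 + 0.3Q → Q* = 82.2500.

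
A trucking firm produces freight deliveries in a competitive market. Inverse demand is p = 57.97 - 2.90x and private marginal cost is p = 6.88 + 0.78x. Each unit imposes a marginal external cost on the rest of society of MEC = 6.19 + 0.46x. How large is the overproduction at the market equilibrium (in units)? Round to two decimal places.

3.04 units

Market equilibrium (private): 6.88 + 0.78x = 57.97 - 2.90x → x_m = 13.8832.
Social marginal cost = private MC + MEC = 13.07 + 1.24x.
Set SMC = demand: 13.07 + 1.24x = 57.97 - 2.90x → x* = 10.8454.
Gap = |13.8832 − 10.8454| = 3.0378.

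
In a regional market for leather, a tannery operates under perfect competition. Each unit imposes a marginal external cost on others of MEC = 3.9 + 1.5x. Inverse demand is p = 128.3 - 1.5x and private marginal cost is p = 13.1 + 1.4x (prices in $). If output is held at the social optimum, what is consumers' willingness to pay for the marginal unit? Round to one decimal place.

Social marginal cost = private MC + MEC = 17.0 + 2.9x.
Set SMC = demand: 17.0 + 2.9x = 128.3 - 1.5x → x* = 25.2955.
Consumer price on the demand curve at x*: 128.3 − 1.5×25.2955 = 90.3568.

P = $90.4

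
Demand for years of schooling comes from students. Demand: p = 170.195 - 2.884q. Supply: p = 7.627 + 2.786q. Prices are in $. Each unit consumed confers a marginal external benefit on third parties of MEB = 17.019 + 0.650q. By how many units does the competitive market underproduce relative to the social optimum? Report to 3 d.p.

7.103 units

Market equilibrium (private): 7.627 + 2.786q = 170.195 - 2.884q → q_m = 28.6716.
Social marginal benefit = demand + MEB = 187.214 - 2.234q.
Set SMB = MC: 187.214 - 2.234q = 7.627 + 2.786q → q* = 35.7743.
Gap = |28.6716 − 35.7743| = 7.1027.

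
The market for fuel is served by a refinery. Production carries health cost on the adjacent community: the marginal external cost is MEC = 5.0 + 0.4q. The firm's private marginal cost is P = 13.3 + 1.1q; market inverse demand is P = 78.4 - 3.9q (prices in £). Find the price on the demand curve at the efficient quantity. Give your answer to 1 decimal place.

Social marginal cost = private MC + MEC = 18.3 + 1.5q.
Set SMC = demand: 18.3 + 1.5q = 78.4 - 3.9q → q* = 11.1296.
Consumer price on the demand curve at q*: 78.4 − 3.9×11.1296 = 34.9946.

P = £35.0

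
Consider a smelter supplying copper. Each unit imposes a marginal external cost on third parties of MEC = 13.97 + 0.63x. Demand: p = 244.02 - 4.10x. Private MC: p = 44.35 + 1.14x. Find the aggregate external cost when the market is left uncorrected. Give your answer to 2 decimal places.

989.70

Market equilibrium (private): 44.35 + 1.14x = 244.02 - 4.10x → x_m = 38.1050.
Total external cost = ∫₀^{x_m} (13.97 + 0.63x) dx = 13.97×38.1050 + ½×0.63×38.1050² = 989.7040.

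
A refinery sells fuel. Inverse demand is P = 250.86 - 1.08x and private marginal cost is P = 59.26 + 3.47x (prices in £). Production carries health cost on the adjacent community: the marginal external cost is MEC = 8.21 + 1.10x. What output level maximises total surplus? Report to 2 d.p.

Social marginal cost = private MC + MEC = 67.47 + 4.57x.
Set SMC = demand: 67.47 + 4.57x = 250.86 - 1.08x → x* = 32.4584.

x* = 32.46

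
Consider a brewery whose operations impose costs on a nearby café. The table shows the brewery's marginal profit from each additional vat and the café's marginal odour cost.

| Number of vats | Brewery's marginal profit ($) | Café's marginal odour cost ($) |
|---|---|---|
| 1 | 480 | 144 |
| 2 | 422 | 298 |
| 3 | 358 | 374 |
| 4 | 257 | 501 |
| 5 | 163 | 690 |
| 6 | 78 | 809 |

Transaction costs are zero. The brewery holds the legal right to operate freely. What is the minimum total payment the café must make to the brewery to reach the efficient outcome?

Left alone the brewery would choose level 6 (marginal profit stays positive).
Efficient level: k* = 2 (marginal profit ≥ marginal odour cost through 2).
The café must at least cover the brewery's forgone profit from cutting 6→2: 358 + 257 + 163 + 78 = 856.

$856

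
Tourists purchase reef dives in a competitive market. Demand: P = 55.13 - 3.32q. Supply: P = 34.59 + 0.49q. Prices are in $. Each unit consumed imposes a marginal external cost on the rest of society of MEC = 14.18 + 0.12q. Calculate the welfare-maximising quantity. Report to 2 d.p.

q* = 1.62

Social marginal benefit = demand − MEC = 40.95 - 3.44q.
Set SMB = MC: 40.95 - 3.44q = 34.59 + 0.49q → q* = 1.6183.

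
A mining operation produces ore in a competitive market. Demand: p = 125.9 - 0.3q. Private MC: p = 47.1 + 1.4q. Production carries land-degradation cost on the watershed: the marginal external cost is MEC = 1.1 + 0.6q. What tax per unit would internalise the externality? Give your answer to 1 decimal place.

Social marginal cost = private MC + MEC = 48.2 + 2.0q.
Set SMC = demand: 48.2 + 2.0q = 125.9 - 0.3q → q* = 33.7826.
The Pigouvian tax equals MEC at q*: 1.1 + 0.6×33.7826 = 21.3696.

tax = 21.4 per unit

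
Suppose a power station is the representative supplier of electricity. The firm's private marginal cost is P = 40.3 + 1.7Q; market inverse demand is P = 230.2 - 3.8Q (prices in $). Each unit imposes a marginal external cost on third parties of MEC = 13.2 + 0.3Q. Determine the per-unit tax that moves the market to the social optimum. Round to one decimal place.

tax = $22.3 per unit

Social marginal cost = private MC + MEC = 53.5 + 2.0Q.
Set SMC = demand: 53.5 + 2.0Q = 230.2 - 3.8Q → Q* = 30.4655.
The Pigouvian tax equals MEC at Q*: 13.2 + 0.3×30.4655 = 22.3397.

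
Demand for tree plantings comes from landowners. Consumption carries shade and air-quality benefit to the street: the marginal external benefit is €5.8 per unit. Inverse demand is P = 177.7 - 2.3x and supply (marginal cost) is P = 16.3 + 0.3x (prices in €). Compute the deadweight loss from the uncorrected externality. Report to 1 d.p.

Market equilibrium (private): 16.3 + 0.3x = 177.7 - 2.3x → x_m = 62.0769.
Social marginal benefit = demand + MEB = 183.5 - 2.3x.
Set SMB = MC: 183.5 - 2.3x = 16.3 + 0.3x → x* = 64.3077.
The welfare-loss triangle has base |x_m − x*| and height MEB(x_m) (the vertical gap between SMB and MC is zero at x* and MEB at x_m).
DWL = ½ × 2.2308 × 5.8000 = 6.4693.

DWL = €6.5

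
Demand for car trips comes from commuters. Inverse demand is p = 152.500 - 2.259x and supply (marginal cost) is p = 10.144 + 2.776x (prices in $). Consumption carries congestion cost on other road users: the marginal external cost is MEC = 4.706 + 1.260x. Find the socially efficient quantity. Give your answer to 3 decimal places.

Social marginal benefit = demand − MEC = 147.794 - 3.519x.
Set SMB = MC: 147.794 - 3.519x = 10.144 + 2.776x → x* = 21.8666.

x* = 21.867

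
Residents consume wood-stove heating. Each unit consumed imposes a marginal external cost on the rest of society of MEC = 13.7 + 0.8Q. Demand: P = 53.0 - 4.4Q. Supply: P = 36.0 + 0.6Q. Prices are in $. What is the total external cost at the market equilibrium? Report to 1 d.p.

Market equilibrium (private): 36.0 + 0.6Q = 53.0 - 4.4Q → Q_m = 3.4000.
Total external cost = ∫₀^{Q_m} (13.7 + 0.8Q) dQ = 13.7×3.4000 + ½×0.8×3.4000² = 51.2040.

$51.2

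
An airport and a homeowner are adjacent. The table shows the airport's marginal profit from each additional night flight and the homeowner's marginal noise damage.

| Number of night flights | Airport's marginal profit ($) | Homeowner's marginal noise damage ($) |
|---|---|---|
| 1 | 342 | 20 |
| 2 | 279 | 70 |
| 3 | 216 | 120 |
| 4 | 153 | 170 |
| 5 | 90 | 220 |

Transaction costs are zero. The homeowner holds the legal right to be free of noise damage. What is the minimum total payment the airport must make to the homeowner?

Efficient level: marginal profit ≥ marginal noise damage through level 3, so k* = 3.
With the homeowner holding the right, the airport must at least compensate total damage at k*: 20 + 70 + 120 = 210.

$210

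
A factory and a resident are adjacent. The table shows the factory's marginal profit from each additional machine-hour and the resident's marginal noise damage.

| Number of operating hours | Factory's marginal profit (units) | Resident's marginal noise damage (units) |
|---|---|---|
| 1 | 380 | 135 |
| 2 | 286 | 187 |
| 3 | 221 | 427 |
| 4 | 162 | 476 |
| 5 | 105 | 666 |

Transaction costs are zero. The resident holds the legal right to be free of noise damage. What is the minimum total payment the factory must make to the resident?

Efficient level: marginal profit ≥ marginal noise damage through level 2, so k* = 2.
With the resident holding the right, the factory must at least compensate total damage at k*: 135 + 187 = 322.

322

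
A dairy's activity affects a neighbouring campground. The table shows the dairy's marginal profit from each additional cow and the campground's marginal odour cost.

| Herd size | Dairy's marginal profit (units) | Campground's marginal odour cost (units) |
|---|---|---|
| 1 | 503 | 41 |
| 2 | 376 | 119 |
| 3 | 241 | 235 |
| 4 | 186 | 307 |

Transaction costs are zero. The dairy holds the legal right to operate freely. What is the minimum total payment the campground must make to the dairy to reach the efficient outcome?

186

Left alone the dairy would choose level 4 (marginal profit stays positive).
Efficient level: k* = 3 (marginal profit ≥ marginal odour cost through 3).
The campground must at least cover the dairy's forgone profit from cutting 4→3: 186 = 186.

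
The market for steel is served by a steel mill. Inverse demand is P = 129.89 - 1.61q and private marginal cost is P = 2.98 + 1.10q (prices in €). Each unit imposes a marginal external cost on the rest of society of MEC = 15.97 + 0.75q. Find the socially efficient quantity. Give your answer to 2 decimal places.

q* = 32.06

Social marginal cost = private MC + MEC = 18.95 + 1.85q.
Set SMC = demand: 18.95 + 1.85q = 129.89 - 1.61q → q* = 32.0636.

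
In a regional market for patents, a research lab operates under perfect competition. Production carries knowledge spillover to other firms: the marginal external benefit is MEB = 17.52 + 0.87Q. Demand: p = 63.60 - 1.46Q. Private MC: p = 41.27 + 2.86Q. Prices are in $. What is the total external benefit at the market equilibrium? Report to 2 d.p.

$102.18

Market equilibrium (private): 41.27 + 2.86Q = 63.60 - 1.46Q → Q_m = 5.1690.
Total external benefit = ∫₀^{Q_m} (17.52 + 0.87Q) dQ = 17.52×5.1690 + ½×0.87×5.1690² = 102.1835.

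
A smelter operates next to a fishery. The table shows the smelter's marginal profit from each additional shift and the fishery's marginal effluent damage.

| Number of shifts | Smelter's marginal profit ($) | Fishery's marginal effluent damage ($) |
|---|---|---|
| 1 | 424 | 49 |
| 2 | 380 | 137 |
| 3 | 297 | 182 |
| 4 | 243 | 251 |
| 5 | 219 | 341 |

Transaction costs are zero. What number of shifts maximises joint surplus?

3

Bargaining reaches the level where marginal profit last exceeds marginal effluent damage.
That holds through level 3 (297 ≥ 182) but not at 4 (243 < 251).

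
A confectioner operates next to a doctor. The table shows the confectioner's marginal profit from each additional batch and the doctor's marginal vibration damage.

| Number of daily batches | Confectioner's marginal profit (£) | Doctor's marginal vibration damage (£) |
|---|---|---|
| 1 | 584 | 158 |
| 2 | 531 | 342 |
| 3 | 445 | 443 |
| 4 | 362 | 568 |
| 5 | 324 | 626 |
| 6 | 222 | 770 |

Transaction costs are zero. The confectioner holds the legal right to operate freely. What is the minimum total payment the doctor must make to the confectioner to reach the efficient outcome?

£908

Left alone the confectioner would choose level 6 (marginal profit stays positive).
Efficient level: k* = 3 (marginal profit ≥ marginal vibration damage through 3).
The doctor must at least cover the confectioner's forgone profit from cutting 6→3: 362 + 324 + 222 = 908.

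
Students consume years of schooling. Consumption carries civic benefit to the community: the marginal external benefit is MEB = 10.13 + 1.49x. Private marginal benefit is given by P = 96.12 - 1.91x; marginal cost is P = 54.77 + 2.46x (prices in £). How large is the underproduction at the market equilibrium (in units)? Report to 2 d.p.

Market equilibrium (private): 54.77 + 2.46x = 96.12 - 1.91x → x_m = 9.4622.
Social marginal benefit = demand + MEB = 106.25 - 0.42x.
Set SMB = MC: 106.25 - 0.42x = 54.77 + 2.46x → x* = 17.8750.
Gap = |9.4622 − 17.8750| = 8.4128.

8.41 units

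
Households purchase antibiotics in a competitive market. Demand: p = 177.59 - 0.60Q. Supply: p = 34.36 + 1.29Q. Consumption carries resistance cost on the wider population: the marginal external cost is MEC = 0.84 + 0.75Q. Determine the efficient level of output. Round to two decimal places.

Social marginal benefit = demand − MEC = 176.75 - 1.35Q.
Set SMB = MC: 176.75 - 1.35Q = 34.36 + 1.29Q → Q* = 53.9356.

Q* = 53.94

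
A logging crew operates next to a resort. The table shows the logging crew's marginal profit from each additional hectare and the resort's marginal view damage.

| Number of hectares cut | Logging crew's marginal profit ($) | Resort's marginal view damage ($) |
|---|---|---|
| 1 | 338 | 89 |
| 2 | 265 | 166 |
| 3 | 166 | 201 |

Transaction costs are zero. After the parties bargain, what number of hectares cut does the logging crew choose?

Bargaining reaches the level where marginal profit last exceeds marginal view damage.
That holds through level 2 (265 ≥ 166) but not at 3 (166 < 201).

2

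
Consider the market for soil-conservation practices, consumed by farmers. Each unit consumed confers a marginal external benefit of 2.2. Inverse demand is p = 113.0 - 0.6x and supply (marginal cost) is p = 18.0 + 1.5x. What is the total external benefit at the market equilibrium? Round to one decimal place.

Market equilibrium (private): 18.0 + 1.5x = 113.0 - 0.6x → x_m = 45.2381.
Total external benefit = MEB × x_m = 2.2 × 45.2381 = 99.5238.

99.5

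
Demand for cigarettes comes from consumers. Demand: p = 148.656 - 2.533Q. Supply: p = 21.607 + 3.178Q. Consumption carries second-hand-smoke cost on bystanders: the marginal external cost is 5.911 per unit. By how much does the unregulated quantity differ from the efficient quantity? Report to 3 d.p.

Market equilibrium (private): 21.607 + 3.178Q = 148.656 - 2.533Q → Q_m = 22.2464.
Social marginal benefit = demand − MEC = 142.745 - 2.533Q.
Set SMB = MC: 142.745 - 2.533Q = 21.607 + 3.178Q → Q* = 21.2113.
Gap = |22.2464 − 21.2113| = 1.0351.

1.035 units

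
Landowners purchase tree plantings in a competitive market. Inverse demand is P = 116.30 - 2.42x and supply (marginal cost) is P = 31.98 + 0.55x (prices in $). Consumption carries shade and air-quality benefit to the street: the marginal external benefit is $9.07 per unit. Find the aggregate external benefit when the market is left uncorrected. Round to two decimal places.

Market equilibrium (private): 31.98 + 0.55x = 116.30 - 2.42x → x_m = 28.3906.
Total external benefit = MEB × x_m = 9.07 × 28.3906 = 257.5027.

$257.50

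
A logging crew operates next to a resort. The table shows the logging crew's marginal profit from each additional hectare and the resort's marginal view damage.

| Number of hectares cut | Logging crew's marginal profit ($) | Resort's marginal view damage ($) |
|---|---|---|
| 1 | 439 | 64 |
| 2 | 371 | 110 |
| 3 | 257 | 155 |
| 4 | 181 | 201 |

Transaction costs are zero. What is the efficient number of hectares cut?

3

Bargaining reaches the level where marginal profit last exceeds marginal view damage.
That holds through level 3 (257 ≥ 155) but not at 4 (181 < 201).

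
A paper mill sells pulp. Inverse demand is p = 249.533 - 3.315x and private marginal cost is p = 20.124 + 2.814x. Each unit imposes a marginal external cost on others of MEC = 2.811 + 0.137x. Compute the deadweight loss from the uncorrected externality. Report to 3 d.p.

DWL = 5.029

Market equilibrium (private): 20.124 + 2.814x = 249.533 - 3.315x → x_m = 37.4301.
Social marginal cost = private MC + MEC = 22.935 + 2.951x.
Set SMC = demand: 22.935 + 2.951x = 249.533 - 3.315x → x* = 36.1631.
Between x* and x_m the wedge SMC − demand runs linearly from 0 to MEC(x_m), so the loss is a triangle.
DWL = ½ × 1.2670 × 7.9389 = 5.0293.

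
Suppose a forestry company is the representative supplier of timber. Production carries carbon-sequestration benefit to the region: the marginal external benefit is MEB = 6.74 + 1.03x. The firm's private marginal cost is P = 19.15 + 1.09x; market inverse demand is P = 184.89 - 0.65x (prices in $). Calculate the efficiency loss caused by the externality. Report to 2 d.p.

Market equilibrium (private): 19.15 + 1.09x = 184.89 - 0.65x → x_m = 95.2529.
Social marginal cost = private MC − MEB = 12.41 + 0.06x.
Set SMC = demand: 12.41 + 0.06x = 184.89 - 0.65x → x* = 242.9296.
Height of the DWL triangle at x_m is demand(x_m) − SMC(x_m) = MEB(x_m) = 104.8505.
DWL = ½ × 147.6767 × 104.8505 = 7741.9879.

DWL = $7741.99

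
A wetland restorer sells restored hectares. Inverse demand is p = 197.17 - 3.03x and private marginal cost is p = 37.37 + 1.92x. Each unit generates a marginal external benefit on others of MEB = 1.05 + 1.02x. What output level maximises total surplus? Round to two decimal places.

Social marginal cost = private MC − MEB = 36.32 + 0.90x.
Set SMC = demand: 36.32 + 0.90x = 197.17 - 3.03x → x* = 40.9288.

x* = 40.93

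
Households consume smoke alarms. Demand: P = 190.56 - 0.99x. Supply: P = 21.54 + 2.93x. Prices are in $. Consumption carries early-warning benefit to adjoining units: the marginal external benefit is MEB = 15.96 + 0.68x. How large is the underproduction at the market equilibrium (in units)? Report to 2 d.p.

Market equilibrium (private): 21.54 + 2.93x = 190.56 - 0.99x → x_m = 43.1173.
Social marginal benefit = demand + MEB = 206.52 - 0.31x.
Set SMB = MC: 206.52 - 0.31x = 21.54 + 2.93x → x* = 57.0926.
Gap = |43.1173 − 57.0926| = 13.9753.

13.98 units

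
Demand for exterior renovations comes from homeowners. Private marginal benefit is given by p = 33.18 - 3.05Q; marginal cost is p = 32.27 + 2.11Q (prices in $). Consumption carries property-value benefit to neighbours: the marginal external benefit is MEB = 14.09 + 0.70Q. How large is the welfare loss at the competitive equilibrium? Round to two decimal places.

Market equilibrium (private): 32.27 + 2.11Q = 33.18 - 3.05Q → Q_m = 0.1764.
Social marginal benefit = demand + MEB = 47.27 - 2.35Q.
Set SMB = MC: 47.27 - 2.35Q = 32.27 + 2.11Q → Q* = 3.3632.
The welfare-loss triangle has base |Q_m − Q*| and height MEB(Q_m) (the vertical gap between SMB and MC is zero at Q* and MEB at Q_m).
DWL = ½ × 3.1868 × 14.2134 = 22.6476.

DWL = $22.65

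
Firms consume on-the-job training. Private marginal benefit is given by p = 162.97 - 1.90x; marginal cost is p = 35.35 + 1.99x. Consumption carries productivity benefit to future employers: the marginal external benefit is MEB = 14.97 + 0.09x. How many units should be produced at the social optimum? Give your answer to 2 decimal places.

Social marginal benefit = demand + MEB = 177.94 - 1.81x.
Set SMB = MC: 177.94 - 1.81x = 35.35 + 1.99x → x* = 37.5237.

x* = 37.52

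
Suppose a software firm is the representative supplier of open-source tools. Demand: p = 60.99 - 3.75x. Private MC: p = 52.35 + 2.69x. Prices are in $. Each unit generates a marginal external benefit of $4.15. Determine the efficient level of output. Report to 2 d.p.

Social marginal cost = private MC − MEB = 48.20 + 2.69x.
Set SMC = demand: 48.20 + 2.69x = 60.99 - 3.75x → x* = 1.9860.

x* = 1.99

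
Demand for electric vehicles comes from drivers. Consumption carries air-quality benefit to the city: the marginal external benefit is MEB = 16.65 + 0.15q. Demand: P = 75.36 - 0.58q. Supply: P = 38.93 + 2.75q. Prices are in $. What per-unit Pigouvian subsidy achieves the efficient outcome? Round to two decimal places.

subsidy = $19.15 per unit

Social marginal benefit = demand + MEB = 92.01 - 0.43q.
Set SMB = MC: 92.01 - 0.43q = 38.93 + 2.75q → q* = 16.6918.
The Pigouvian subsidy equals MEB at q*: 16.65 + 0.15×16.6918 = 19.1538.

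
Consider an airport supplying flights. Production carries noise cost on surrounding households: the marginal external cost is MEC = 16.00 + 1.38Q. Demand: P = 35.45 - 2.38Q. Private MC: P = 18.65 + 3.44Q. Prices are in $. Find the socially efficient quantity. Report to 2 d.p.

Q* = 0.11

Social marginal cost = private MC + MEC = 34.65 + 4.82Q.
Set SMC = demand: 34.65 + 4.82Q = 35.45 - 2.38Q → Q* = 0.1111.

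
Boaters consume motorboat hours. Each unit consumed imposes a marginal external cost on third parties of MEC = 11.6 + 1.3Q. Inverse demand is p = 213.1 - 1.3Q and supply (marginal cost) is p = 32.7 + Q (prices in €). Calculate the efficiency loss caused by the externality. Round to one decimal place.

DWL = €1791.3

Market equilibrium (private): 32.7 + Q = 213.1 - 1.3Q → Q_m = 78.4348.
Social marginal benefit = demand − MEC = 201.5 - 2.6Q.
Set SMB = MC: 201.5 - 2.6Q = 32.7 + Q → Q* = 46.8889.
Between Q* and Q_m the wedge MC − SMB runs linearly from 0 to MEC(Q_m), so the loss is a triangle.
DWL = ½ × 31.5459 × 113.5652 = 1791.2582.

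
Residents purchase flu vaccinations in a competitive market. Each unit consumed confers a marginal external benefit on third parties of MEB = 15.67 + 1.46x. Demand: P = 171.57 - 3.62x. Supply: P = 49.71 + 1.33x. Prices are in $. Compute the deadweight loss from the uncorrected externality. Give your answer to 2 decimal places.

Market equilibrium (private): 49.71 + 1.33x = 171.57 - 3.62x → x_m = 24.6182.
Social marginal benefit = demand + MEB = 187.24 - 2.16x.
Set SMB = MC: 187.24 - 2.16x = 49.71 + 1.33x → x* = 39.4069.
Height of the DWL triangle at x_m is SMB(x_m) − MC(x_m) = MEB(x_m) = 51.6125.
DWL = ½ × 14.7887 × 51.6125 = 381.6409.

DWL = $381.64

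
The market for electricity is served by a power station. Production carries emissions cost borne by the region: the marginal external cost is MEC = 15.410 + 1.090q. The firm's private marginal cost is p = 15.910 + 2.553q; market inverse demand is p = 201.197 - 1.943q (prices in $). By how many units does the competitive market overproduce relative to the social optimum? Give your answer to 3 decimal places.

10.800 units

Market equilibrium (private): 15.910 + 2.553q = 201.197 - 1.943q → q_m = 41.2115.
Social marginal cost = private MC + MEC = 31.320 + 3.643q.
Set SMC = demand: 31.320 + 3.643q = 201.197 - 1.943q → q* = 30.4112.
Gap = |41.2115 − 30.4112| = 10.8003.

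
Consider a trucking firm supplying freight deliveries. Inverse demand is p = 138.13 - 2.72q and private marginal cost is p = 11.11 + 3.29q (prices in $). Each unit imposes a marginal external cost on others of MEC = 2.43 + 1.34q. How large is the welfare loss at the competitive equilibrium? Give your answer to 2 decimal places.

Market equilibrium (private): 11.11 + 3.29q = 138.13 - 2.72q → q_m = 21.1348.
Social marginal cost = private MC + MEC = 13.54 + 4.63q.
Set SMC = demand: 13.54 + 4.63q = 138.13 - 2.72q → q* = 16.9510.
Between q* and q_m the wedge SMC − demand runs linearly from 0 to MEC(q_m), so the loss is a triangle.
DWL = ½ × 4.1838 × 30.7506 = 64.3272.

DWL = $64.33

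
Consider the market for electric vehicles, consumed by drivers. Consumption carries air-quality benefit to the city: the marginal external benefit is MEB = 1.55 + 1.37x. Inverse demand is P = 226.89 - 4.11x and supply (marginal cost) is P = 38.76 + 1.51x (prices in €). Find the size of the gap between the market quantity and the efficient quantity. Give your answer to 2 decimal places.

Market equilibrium (private): 38.76 + 1.51x = 226.89 - 4.11x → x_m = 33.4751.
Social marginal benefit = demand + MEB = 228.44 - 2.74x.
Set SMB = MC: 228.44 - 2.74x = 38.76 + 1.51x → x* = 44.6306.
Gap = |33.4751 − 44.6306| = 11.1555.

11.16 units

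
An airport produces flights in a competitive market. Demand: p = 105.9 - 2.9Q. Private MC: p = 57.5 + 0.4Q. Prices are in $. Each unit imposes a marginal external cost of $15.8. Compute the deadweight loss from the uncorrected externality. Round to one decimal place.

DWL = $37.8

Market equilibrium (private): 57.5 + 0.4Q = 105.9 - 2.9Q → Q_m = 14.6667.
Social marginal cost = private MC + MEC = 73.3 + 0.4Q.
Set SMC = demand: 73.3 + 0.4Q = 105.9 - 2.9Q → Q* = 9.8788.
The loss is the area between SMC and demand from Q* to Q_m; with linear curves that's a triangle of height MEC(Q_m).
DWL = ½ × 4.7879 × 15.8000 = 37.8244.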